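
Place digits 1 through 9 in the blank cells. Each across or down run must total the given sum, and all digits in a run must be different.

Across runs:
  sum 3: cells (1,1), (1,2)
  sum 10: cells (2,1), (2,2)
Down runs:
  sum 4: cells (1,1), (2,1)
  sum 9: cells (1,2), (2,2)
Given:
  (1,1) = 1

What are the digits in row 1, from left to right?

1, 2

3 in 2 cells must be {1,2}; 4 in 2 cells must be {1,3}.
(1,2) = 3 − 1 = 2 completes the 3 across.
(2,1) = 4 − 1 = 3 completes the 4 down.
(2,2) = 10 − 3 = 7 completes the 10 across.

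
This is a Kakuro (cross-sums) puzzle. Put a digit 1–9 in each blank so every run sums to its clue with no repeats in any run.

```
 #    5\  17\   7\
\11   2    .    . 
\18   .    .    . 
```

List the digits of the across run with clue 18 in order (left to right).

3, 9, 6

17 in 2 cells must be {8,9}.
Given what's placed, R1C2 must be 8 to fit the 11 across and 17 down.
R1C3 = 11 − 10 = 1 completes the 11 across.
R2C1 = 5 − 2 = 3 completes the 5 down.
R2C2 = 17 − 8 = 9 completes the 17 down.
R2C3 = 18 − 12 = 6 completes the 18 across.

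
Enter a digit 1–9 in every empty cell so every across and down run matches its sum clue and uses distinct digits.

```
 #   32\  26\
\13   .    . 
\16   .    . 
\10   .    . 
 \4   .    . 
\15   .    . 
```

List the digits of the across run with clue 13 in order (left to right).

5, 8

16 in 2 cells must be {7,9}; 4 in 2 cells must be {1,3}.
Only 3 fits R4C1 under both its across sum 4 and down sum 32.
R4C2 = 4 − 3 = 1 completes the 4 across.
Nothing is forced directly, so branch on R3C1, whose candidates are 7 or 8 or 9. If R3C1 = 7: that forces R2C1 = 9, R2C2 = 7, R3C2 = 3, R5C1 = 8, after which R5C2 would have to be in {7} for the 15 across but in {6,9} for the 26 down — contradiction. If R3C1 = 9: that forces R2C1 = 7, R2C2 = 9, after which R3C2 would have to be in {1} for the 10 across but in {2,3,4,5,6,7,8} for the 26 down — contradiction. So R3C1 = 8.
R3C2 = 10 − 8 = 2 completes the 10 across.
R2C2 = 9: the only remaining digit allowed by both the 16 across and the 26 down.
R2C1 = 16 − 9 = 7 completes the 16 across.
Given what's placed, R5C1 must be 9 to fit the 15 across and 32 down.
R5C2 = 15 − 9 = 6 completes the 15 across.
R1C1 = 32 − 27 = 5 completes the 32 down.
R1C2 = 13 − 5 = 8 completes the 13 across.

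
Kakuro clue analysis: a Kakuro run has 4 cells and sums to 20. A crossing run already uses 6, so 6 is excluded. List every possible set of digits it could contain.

4 distinct digits from 1–9 sum between 10 and 30.
Dropping sets that contain 6.

{1,2,8,9}; {1,3,7,9}; {1,4,7,8}; {2,3,7,8}; {2,4,5,9}; {3,4,5,8}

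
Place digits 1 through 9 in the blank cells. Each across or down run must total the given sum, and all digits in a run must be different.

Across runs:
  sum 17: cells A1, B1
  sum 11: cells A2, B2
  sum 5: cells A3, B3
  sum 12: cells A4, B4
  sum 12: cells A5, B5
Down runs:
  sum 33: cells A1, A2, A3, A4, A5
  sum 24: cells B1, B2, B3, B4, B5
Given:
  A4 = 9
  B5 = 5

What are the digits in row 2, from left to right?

5, 6

17 in 2 cells must be {8,9}.
Given what's placed, A1 must be 8 to fit the 17 across and 33 down.
B1 = 17 − 8 = 9 completes the 17 across.
B4 = 12 − 9 = 3 completes the 12 across.
A5 = 12 − 5 = 7 completes the 12 across.
Given what's placed, B2 must be 6 to fit the 11 across and 24 down.
B3 = 24 − 23 = 1 completes the 24 down.
A2 = 11 − 6 = 5 completes the 11 across.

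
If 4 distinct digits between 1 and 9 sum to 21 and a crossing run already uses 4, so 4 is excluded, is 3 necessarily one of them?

No

Counterexample: {1,5,6,9} sums to 21 under that restriction without using 3.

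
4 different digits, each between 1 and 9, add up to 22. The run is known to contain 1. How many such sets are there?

4 distinct digits from 1–9 sum between 10 and 30.
Keeping only sets containing 1.
Enumerating: {1,4,8,9}, {1,5,7,9}, {1,6,7,8}.

3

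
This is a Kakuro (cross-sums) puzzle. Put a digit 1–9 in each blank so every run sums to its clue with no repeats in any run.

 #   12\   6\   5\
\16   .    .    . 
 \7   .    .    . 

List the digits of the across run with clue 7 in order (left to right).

7 in 3 cells must be {1,2,4}.
The 7 across and the 12 down share only 4, so R2C1 = 4.
R1C1 = 12 − 4 = 8 completes the 12 down.
Nothing is forced directly, so branch on R2C2, whose candidates are 1 or 2. If R2C2 = 2: then R1C2 would have to be in {1,2,3,5,6,7} for the 16 across but in {4} for the 6 down — contradiction. So R2C2 = 1.
R1C2 = 6 − 1 = 5 completes the 6 down.
R1C3 = 16 − 13 = 3 completes the 16 across.
R2C3 = 7 − 5 = 2 completes the 7 across.

4 1 2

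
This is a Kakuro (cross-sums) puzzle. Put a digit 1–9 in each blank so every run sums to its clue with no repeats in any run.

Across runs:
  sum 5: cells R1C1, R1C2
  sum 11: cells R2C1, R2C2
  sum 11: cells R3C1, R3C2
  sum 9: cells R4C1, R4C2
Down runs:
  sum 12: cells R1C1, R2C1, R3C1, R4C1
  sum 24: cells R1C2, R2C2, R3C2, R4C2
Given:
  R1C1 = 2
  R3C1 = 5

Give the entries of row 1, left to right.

R1C2 = 5 − 2 = 3 completes the 5 across.
R2C1 = 4: the only remaining digit allowed by both the 11 across and the 12 down.
R2C2 = 11 − 4 = 7 completes the 11 across.
R3C2 = 11 − 5 = 6 completes the 11 across.
R4C1 = 12 − 11 = 1 completes the 12 down.
R4C2 = 9 − 1 = 8 completes the 9 across.

2, 3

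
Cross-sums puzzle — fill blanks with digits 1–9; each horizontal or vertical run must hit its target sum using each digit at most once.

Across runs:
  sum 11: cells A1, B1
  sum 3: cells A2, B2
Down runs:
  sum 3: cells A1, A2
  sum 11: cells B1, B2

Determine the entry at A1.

2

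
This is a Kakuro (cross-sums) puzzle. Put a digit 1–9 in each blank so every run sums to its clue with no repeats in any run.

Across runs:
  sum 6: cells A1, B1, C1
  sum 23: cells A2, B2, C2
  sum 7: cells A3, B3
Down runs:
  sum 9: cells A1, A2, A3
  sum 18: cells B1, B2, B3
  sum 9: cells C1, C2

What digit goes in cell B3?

6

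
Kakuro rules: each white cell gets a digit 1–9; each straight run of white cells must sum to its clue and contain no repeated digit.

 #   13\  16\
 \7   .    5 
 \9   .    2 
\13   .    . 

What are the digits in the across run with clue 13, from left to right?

R1C1 = 7 − 5 = 2 completes the 7 across.
R2C1 = 9 − 2 = 7 completes the 9 across.
R3C1 = 13 − 9 = 4 completes the 13 down.
R3C2 = 13 − 4 = 9 completes the 13 across.

4 9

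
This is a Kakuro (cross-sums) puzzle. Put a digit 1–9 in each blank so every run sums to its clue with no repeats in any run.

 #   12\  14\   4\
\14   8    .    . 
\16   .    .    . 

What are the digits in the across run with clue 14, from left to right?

4 in 2 cells must be {1,3}.
R1C2 = 5: the only remaining digit allowed by both the 14 across and the 14 down.
R1C3 = 14 − 13 = 1 completes the 14 across.
R2C1 = 12 − 8 = 4 completes the 12 down.
R2C2 = 14 − 5 = 9 completes the 14 down.
R2C3 = 16 − 13 = 3 completes the 16 across.

8 5 1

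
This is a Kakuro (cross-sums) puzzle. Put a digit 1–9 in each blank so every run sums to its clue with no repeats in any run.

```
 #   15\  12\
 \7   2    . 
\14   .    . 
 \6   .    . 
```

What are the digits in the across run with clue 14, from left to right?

8 6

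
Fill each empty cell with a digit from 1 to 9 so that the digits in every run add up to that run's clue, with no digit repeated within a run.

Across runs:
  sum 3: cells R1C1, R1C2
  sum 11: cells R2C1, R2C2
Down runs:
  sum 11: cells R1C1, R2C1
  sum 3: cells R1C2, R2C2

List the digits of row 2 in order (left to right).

9 2

3 in 2 cells must be {1,2}.
The 3 across and the 11 down share only 2, so R1C1 = 2.
R1C2 = 3 − 2 = 1 completes the 3 across.
R2C1 = 11 − 2 = 9 completes the 11 down.
R2C2 = 11 − 9 = 2 completes the 11 across.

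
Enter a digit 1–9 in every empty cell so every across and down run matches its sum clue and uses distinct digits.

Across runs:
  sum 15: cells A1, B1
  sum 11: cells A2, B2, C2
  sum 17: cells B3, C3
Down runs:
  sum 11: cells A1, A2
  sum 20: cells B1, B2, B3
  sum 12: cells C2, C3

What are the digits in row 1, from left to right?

9 6

17 in 2 cells must be {8,9}.
Nothing is forced directly, so branch on B3, whose candidates are 8 or 9. If B3 = 8: that forces C3 = 9, C2 = 3, B2 = 7, after which B1 would have to be in {6,7,8,9} for the 15 across but in {5} for the 20 down — contradiction. So B3 = 9.
C3 = 17 − 9 = 8 completes the 17 across.
C2 = 12 − 8 = 4 completes the 12 down.
No cell is forced outright now. B2 can only be 5 or 6 (the digits allowed by both its 11 across and its 20 down). If B2 = 6: then B1 would have to be in {6,7,8,9} for the 15 across but in {5} for the 20 down — contradiction. So B2 = 5.
B1 = 20 − 14 = 6 completes the 20 down.
A2 = 11 − 9 = 2 completes the 11 across.
A1 = 15 − 6 = 9 completes the 15 across.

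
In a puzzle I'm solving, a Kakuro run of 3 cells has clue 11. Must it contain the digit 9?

No

Counterexample: {1,2,8} sums to 11 without using 9.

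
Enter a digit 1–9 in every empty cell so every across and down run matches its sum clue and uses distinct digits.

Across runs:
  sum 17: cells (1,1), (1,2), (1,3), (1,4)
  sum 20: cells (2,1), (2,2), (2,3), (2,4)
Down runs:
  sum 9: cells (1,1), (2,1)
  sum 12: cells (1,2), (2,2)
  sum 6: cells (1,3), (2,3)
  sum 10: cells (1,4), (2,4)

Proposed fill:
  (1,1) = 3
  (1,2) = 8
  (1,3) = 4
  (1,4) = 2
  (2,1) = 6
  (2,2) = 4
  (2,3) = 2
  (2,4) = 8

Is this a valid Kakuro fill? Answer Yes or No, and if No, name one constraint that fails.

Yes

Across: 3+8+4+2=17; 6+4+2+8=20. Down: 3+6=9; 8+4=12; 4+2=6; 2+8=10. No digit repeats within any run.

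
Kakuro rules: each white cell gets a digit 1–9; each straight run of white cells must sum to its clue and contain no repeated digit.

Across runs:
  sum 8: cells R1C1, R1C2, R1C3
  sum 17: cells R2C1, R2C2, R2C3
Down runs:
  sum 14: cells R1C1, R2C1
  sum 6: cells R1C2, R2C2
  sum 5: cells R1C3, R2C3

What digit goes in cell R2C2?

5

The 8 across and the 14 down share only 5, so R1C1 = 5.
R2C1 = 14 − 5 = 9 completes the 14 down.
Nothing is forced directly, so branch on R1C2, whose candidates are 1 or 2. If R1C2 = 2: that forces R1C3 = 1, after which R2C2 would have to be in {1,2,3,5,6,7} for the 17 across but in {4} for the 6 down — contradiction. So R1C2 = 1.
R1C3 = 8 − 6 = 2 completes the 8 across.
R2C2 = 6 − 1 = 5 completes the 6 down.
R2C3 = 17 − 14 = 3 completes the 17 across.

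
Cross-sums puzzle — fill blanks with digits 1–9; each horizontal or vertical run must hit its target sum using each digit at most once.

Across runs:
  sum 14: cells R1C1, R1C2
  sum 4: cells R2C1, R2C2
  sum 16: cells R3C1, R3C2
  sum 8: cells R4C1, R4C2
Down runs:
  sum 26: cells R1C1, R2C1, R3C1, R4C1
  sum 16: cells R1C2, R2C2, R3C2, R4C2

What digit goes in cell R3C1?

9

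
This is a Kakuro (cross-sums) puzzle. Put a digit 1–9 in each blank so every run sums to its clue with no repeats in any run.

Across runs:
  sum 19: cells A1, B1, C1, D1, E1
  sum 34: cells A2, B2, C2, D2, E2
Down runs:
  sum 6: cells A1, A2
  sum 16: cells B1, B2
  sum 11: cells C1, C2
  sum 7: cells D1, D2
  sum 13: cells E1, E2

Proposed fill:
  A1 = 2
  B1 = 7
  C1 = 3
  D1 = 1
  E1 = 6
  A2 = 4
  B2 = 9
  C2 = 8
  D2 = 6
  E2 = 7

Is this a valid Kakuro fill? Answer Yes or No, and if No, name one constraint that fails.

Yes

Across: 2+7+3+1+6=19; 4+9+8+6+7=34. Down: 2+4=6; 7+9=16; 3+8=11; 1+6=7; 6+7=13. No digit repeats within any run.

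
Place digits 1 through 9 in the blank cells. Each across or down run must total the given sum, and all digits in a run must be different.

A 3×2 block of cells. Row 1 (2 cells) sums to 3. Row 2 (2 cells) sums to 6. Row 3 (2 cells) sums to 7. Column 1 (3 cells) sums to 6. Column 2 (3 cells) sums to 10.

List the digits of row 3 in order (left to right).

3 in 2 cells must be {1,2}; 6 in 3 cells must be {1,2,3}.
Nothing is forced directly, so branch on (1,1), whose candidates are 1 or 2. If (1,1) = 1: that forces (1,2) = 2, (2,1) = 2, after which (2,2) would have to be in {4} for the 6 across but in {1,3,5,7} for the 10 down — contradiction. So (1,1) = 2.
(1,2) = 3 − 2 = 1 completes the 3 across.
Given what's placed, (2,1) must be 1 to fit the 6 across and 6 down.
(2,2) = 6 − 1 = 5 completes the 6 across.
(3,1) = 6 − 3 = 3 completes the 6 down.
(3,2) = 7 − 3 = 4 completes the 7 across.

3 4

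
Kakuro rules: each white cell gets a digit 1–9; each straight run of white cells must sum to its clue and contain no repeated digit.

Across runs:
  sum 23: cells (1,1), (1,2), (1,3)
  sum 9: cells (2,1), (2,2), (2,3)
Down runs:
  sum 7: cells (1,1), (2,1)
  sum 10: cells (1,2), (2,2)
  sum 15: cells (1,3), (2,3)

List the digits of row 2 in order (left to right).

23 in 3 cells must be {6,8,9}.
The 23 across and the 7 down share only 6, so (1,1) = 6.
(2,1) = 7 − 6 = 1 completes the 7 down.
Given what's placed, (2,3) must be 6 to fit the 9 across and 15 down.
(1,3) = 15 − 6 = 9 completes the 15 down.
(2,2) = 9 − 7 = 2 completes the 9 across.
(1,2) = 23 − 15 = 8 completes the 23 across.

1 2 6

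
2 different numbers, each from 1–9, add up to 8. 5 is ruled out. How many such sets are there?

2 distinct digits from 1–9 sum between 3 and 17.
Dropping sets that contain 5.
Enumerating: {1,7}, {2,6}.

2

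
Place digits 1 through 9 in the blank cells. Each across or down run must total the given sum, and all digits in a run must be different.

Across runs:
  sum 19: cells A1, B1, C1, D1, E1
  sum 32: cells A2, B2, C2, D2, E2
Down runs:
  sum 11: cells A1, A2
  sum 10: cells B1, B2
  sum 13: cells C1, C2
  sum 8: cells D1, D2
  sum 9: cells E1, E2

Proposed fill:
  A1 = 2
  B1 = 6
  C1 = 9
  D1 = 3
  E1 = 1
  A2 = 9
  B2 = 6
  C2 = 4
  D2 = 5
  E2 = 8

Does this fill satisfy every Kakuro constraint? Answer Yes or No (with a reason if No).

No — the down run B1–B2 sums to 12, not 10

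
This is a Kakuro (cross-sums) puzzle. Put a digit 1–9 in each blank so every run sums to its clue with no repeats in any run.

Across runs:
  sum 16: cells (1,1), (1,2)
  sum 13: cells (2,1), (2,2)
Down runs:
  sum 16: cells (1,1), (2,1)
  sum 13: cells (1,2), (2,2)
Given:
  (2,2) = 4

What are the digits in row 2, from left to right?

9 4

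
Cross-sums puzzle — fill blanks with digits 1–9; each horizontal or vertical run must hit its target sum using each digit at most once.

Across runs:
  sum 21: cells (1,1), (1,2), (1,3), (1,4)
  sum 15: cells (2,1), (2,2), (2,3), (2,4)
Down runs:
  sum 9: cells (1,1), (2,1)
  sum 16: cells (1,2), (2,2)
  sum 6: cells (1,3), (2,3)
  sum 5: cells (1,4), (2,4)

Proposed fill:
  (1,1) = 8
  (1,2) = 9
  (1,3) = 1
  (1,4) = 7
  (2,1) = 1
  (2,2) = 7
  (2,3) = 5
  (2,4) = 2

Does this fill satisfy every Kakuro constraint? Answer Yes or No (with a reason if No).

No — the down run (1,4)–(2,4) sums to 9, not 5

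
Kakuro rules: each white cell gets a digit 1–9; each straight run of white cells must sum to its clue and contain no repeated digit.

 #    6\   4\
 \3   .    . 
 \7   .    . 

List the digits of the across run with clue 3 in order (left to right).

3 in 2 cells must be {1,2}; 4 in 2 cells must be {1,3}.
The 3 across and the 4 down share only 1, so R1C2 = 1.
R2C2 = 4 − 1 = 3 completes the 4 down.
R1C1 = 3 − 1 = 2 completes the 3 across.
R2C1 = 7 − 3 = 4 completes the 7 across.

2 1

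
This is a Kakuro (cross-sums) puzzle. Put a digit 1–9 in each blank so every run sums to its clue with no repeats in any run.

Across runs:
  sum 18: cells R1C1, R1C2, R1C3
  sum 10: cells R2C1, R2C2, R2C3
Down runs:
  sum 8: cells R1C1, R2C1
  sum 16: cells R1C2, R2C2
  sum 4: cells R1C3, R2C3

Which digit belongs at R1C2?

9

16 in 2 cells must be {7,9}; 4 in 2 cells must be {1,3}.
The 10 across and the 16 down share only 7, so R2C2 = 7.
Given what's placed, R2C3 must be 1 to fit the 10 across and 4 down.
R1C2 = 16 − 7 = 9 completes the 16 down.
R1C3 = 4 − 1 = 3 completes the 4 down.
R2C1 = 10 − 8 = 2 completes the 10 across.
R1C1 = 18 − 12 = 6 completes the 18 across.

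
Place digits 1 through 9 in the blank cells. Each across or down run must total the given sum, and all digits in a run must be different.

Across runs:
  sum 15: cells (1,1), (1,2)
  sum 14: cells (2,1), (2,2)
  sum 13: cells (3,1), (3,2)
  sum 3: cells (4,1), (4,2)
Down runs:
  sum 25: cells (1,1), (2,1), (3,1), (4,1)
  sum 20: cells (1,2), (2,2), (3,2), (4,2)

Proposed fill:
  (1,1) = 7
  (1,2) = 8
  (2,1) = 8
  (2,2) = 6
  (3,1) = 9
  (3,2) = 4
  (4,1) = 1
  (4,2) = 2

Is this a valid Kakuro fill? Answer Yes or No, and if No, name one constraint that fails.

Yes

Across: 7+8=15; 8+6=14; 9+4=13; 1+2=3. Down: 7+8+9+1=25; 8+6+4+2=20. No digit repeats within any run.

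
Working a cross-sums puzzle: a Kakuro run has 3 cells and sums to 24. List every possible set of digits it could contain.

{7,8,9}

3 distinct digits from 1–9 sum between 6 and 24.
Only one set works: {7,8,9}.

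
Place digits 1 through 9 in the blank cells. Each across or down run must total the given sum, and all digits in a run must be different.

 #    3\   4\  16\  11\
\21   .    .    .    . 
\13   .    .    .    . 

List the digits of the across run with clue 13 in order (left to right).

3 in 2 cells must be {1,2}; 4 in 2 cells must be {1,3}; 16 in 2 cells must be {7,9}.
Only 7 fits R2C3 under both its across sum 13 and down sum 16.
R1C3 = 16 − 7 = 9 completes the 16 down.
Nothing is forced directly, so branch on R1C2, whose candidates are 1 or 3. If R1C2 = 1: then R1C1 would have to be in {3,4,5,6,7,8} for the 21 across but in {1,2} for the 3 down — contradiction. So R1C2 = 3.
R2C2 = 4 − 3 = 1 completes the 4 down.
R2C1 = 2: the only remaining digit allowed by both the 13 across and the 3 down.
R2C4 = 13 − 10 = 3 completes the 13 across.

2 1 7 3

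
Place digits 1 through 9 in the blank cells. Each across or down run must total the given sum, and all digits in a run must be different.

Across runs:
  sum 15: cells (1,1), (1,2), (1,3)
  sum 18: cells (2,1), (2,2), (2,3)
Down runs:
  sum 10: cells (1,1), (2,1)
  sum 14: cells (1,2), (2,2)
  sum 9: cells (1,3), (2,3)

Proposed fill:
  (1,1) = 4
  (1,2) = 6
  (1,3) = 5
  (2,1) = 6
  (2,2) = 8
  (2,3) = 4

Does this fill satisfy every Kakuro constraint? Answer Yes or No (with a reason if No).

Yes

Across: 4+6+5=15; 6+8+4=18. Down: 4+6=10; 6+8=14; 5+4=9. No digit repeats within any run.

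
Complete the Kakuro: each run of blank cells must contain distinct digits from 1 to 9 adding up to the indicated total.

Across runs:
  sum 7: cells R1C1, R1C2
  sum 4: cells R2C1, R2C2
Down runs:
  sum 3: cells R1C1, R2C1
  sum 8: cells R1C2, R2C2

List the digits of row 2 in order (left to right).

4 in 2 cells must be {1,3}; 3 in 2 cells must be {1,2}.
The 4 across and the 3 down share only 1, so R2C1 = 1.
R2C2 = 4 − 1 = 3 completes the 4 across.
R1C1 = 3 − 1 = 2 completes the 3 down.
R1C2 = 7 − 2 = 5 completes the 7 across.

1, 3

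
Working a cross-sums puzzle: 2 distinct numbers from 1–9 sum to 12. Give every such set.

{3,9}; {4,8}; {5,7}

2 distinct digits from 1–9 sum between 3 and 17.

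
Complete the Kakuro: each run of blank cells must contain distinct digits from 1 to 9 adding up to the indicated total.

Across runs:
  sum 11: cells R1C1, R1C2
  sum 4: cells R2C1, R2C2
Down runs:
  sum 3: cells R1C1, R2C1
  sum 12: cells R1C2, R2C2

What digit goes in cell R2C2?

4 in 2 cells must be {1,3}; 3 in 2 cells must be {1,2}.
The 11 across and the 3 down share only 2, so R1C1 = 2.
R1C2 = 11 − 2 = 9 completes the 11 across.
R2C1 = 3 − 2 = 1 completes the 3 down.
R2C2 = 4 − 1 = 3 completes the 4 across.

3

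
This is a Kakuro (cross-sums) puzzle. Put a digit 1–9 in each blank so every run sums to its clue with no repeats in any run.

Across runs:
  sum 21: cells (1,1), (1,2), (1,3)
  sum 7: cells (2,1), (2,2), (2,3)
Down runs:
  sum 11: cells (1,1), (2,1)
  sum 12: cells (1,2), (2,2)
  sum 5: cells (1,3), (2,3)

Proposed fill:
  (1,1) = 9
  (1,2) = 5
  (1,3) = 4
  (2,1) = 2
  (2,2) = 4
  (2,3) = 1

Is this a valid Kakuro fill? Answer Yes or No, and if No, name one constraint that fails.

No — the across run (1,1)–(1,3) sums to 18, not 21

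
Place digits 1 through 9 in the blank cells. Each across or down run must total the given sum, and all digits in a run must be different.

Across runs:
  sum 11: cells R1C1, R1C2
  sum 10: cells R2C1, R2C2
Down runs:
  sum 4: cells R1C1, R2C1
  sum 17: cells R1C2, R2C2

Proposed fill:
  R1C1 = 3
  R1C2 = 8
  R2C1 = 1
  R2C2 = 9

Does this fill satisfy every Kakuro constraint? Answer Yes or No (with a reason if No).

Yes

Across: 3+8=11; 1+9=10. Down: 3+1=4; 8+9=17. No digit repeats within any run.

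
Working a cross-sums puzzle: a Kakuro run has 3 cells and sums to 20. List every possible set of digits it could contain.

{3,8,9}; {4,7,9}; {5,6,9}; {5,7,8}

3 distinct digits from 1–9 sum between 6 and 24.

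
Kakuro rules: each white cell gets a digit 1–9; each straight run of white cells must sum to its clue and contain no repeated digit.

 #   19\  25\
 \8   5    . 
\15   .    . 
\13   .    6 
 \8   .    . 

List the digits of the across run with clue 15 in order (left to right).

6 9

R1C2 = 8 − 5 = 3 completes the 8 across.
R3C1 = 13 − 6 = 7 completes the 13 across.
R4C2 = 7: the only remaining digit allowed by both the 8 across and the 25 down.
R2C1 = 6: the only remaining digit allowed by both the 15 across and the 19 down.
R2C2 = 15 − 6 = 9 completes the 15 across.
R4C1 = 8 − 7 = 1 completes the 8 across.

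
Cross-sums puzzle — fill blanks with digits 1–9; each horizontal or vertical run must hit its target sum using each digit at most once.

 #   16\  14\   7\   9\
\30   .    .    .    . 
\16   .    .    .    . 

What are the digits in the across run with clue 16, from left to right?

30 in 4 cells must be {6,7,8,9}; 16 in 2 cells must be {7,9}.
Only 6 fits R1C3 under both its across sum 30 and down sum 7.
R2C3 = 7 − 6 = 1 completes the 7 down.
Nothing is forced directly, so branch on R1C1, whose candidates are 7 or 9. If R1C1 = 7: that forces R1C4 = 8, R2C1 = 9, after which R2C2 would have to be in {2,4} for the 16 across but in {5,6,8,9} for the 14 down — contradiction. So R1C1 = 9.
R1C2 = 8: the only remaining digit allowed by both the 30 across and the 14 down.
R1C4 = 30 − 23 = 7 completes the 30 across.
R2C1 = 16 − 9 = 7 completes the 16 down.
R2C2 = 14 − 8 = 6 completes the 14 down.
R2C4 = 16 − 14 = 2 completes the 16 across.

7 6 1 2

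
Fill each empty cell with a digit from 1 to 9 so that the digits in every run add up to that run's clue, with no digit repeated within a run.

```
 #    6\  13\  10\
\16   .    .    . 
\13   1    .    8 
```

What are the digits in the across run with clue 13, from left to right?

R1C1 = 6 − 1 = 5 completes the 6 down.
R1C3 = 10 − 8 = 2 completes the 10 down.
R2C2 = 13 − 9 = 4 completes the 13 across.
R1C2 = 16 − 7 = 9 completes the 16 across.

1 4 8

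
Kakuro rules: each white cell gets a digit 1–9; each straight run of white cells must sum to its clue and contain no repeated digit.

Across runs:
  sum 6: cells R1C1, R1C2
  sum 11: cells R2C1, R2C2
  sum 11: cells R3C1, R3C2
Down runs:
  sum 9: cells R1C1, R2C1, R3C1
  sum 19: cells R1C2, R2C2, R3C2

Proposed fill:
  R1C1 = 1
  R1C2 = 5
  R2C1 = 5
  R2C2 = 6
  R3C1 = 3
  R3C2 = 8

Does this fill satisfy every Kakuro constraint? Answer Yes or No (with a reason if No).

Across: 1+5=6; 5+6=11; 3+8=11. Down: 1+5+3=9; 5+6+8=19. No digit repeats within any run.

Yes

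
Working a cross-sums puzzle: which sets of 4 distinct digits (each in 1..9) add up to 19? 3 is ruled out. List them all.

{1,2,7,9}; {1,4,5,9}; {1,4,6,8}; {1,5,6,7}; {2,4,5,8}; {2,4,6,7}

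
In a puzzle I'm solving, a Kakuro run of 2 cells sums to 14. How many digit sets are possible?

2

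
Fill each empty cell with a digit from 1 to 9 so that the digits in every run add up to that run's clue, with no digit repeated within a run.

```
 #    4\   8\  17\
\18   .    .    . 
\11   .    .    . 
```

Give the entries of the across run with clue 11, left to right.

1 2 8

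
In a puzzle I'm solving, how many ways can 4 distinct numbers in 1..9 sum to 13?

3

4 distinct digits from 1–9 sum between 10 and 30.
Enumerating: {1,2,3,7}, {1,2,4,6}, {1,3,4,5}.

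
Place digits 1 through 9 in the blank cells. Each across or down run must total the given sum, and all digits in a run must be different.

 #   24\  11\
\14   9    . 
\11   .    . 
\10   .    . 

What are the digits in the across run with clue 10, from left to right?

24 in 3 cells must be {7,8,9}.
R1C2 = 14 − 9 = 5 completes the 14 across.
Nothing is forced directly, so branch on R2C1, whose candidates are 7 or 8. If R2C1 = 8: then R2C2 would have to be in {3} for the 11 across but in {2,4} for the 11 down — contradiction. So R2C1 = 7.
R2C2 = 11 − 7 = 4 completes the 11 across.
R3C1 = 24 − 16 = 8 completes the 24 down.
R3C2 = 10 − 8 = 2 completes the 10 across.

8, 2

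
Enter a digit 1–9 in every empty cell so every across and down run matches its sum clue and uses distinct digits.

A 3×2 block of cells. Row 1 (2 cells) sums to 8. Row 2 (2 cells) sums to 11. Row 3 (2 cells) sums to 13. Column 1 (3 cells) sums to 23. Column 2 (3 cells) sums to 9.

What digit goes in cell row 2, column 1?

23 in 3 cells must be {6,8,9}.
The 8 across and the 23 down share only 6, so (1,1) = 6.
(1,2) = 8 − 6 = 2 completes the 8 across.
Nothing is forced directly, so branch on (2,1), whose candidates are 8 or 9. If (2,1) = 9: then (2,2) would have to be in {2} for the 11 across but in {1,3,4,6} for the 9 down — contradiction. So (2,1) = 8.
(2,2) = 11 − 8 = 3 completes the 11 across.
(3,1) = 23 − 14 = 9 completes the 23 down.
(3,2) = 13 − 9 = 4 completes the 13 across.

8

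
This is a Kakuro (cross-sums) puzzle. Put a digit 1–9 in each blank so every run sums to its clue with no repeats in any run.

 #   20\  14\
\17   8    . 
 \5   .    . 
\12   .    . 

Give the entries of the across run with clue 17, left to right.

17 in 2 cells must be {8,9}.
R1C2 = 17 − 8 = 9 completes the 17 across.
R2C1 = 3: the only remaining digit allowed by both the 5 across and the 20 down.
R2C2 = 5 − 3 = 2 completes the 5 across.
R3C1 = 20 − 11 = 9 completes the 20 down.
R3C2 = 12 − 9 = 3 completes the 12 across.

8, 9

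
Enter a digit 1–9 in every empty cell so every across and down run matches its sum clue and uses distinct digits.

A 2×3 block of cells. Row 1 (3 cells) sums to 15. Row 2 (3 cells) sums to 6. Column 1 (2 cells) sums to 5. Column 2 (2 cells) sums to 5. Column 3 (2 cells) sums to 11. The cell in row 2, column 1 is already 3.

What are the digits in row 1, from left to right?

2 4 9

6 in 3 cells must be {1,2,3}.
(1,1) = 5 − 3 = 2 completes the 5 down.
Given what's placed, (1,2) must be 4 to fit the 15 across and 5 down.
(1,3) = 15 − 6 = 9 completes the 15 across.
(2,2) = 5 − 4 = 1 completes the 5 down.
(2,3) = 6 − 4 = 2 completes the 6 across.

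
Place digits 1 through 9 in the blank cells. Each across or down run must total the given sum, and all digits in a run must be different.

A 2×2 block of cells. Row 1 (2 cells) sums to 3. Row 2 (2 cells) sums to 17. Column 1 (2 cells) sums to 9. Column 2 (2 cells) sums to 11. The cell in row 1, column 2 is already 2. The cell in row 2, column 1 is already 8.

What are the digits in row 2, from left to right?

3 in 2 cells must be {1,2}; 17 in 2 cells must be {8,9}.
(1,1) = 3 − 2 = 1 completes the 3 across.
(2,2) = 17 − 8 = 9 completes the 17 across.

8 9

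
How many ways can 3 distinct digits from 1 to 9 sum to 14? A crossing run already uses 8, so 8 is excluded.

6

3 distinct digits from 1–9 sum between 6 and 24.
Dropping sets that contain 8.
Enumerating: {1,4,9}, {1,6,7}, {2,3,9}, {2,5,7}, {3,4,7}, {3,5,6}.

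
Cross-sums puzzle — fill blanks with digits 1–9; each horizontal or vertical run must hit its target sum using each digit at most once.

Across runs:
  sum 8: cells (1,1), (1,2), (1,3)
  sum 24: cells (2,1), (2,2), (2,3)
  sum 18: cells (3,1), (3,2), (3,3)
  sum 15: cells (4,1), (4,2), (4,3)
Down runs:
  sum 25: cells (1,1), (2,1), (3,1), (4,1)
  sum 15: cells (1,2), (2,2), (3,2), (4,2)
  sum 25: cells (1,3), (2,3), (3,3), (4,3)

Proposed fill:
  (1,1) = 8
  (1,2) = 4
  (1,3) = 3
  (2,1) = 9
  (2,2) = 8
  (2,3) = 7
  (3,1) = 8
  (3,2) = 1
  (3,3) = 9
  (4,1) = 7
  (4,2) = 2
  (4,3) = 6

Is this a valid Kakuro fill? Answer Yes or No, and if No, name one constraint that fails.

No — the across run (1,1)–(1,3) sums to 15, not 8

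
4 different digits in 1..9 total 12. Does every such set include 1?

Yes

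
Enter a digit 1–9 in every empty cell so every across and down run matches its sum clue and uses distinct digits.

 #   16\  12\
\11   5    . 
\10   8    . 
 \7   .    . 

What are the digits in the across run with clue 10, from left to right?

R1C2 = 11 − 5 = 6 completes the 11 across.
R2C2 = 10 − 8 = 2 completes the 10 across.
R3C1 = 16 − 13 = 3 completes the 16 down.
R3C2 = 7 − 3 = 4 completes the 7 across.

8 2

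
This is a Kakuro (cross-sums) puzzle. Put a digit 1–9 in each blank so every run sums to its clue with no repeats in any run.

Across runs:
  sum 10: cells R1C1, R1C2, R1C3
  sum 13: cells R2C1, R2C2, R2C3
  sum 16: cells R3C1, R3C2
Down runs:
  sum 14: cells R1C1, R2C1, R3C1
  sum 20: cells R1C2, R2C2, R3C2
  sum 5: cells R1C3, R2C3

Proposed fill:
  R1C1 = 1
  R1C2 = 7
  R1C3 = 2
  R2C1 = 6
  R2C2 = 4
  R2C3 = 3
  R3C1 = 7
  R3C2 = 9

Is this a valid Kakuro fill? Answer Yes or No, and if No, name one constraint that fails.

Across: 1+7+2=10; 6+4+3=13; 7+9=16. Down: 1+6+7=14; 7+4+9=20; 2+3=5. No digit repeats within any run.

Yes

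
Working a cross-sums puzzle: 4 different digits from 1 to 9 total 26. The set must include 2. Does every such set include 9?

Yes

The only way to make 26 from 4 distinct digits under that restriction is {2,7,8,9}, which contains 9.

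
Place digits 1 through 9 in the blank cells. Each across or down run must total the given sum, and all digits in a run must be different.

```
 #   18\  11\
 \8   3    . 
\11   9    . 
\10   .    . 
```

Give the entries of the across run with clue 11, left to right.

9, 2

R1C2 = 8 − 3 = 5 completes the 8 across.
R2C2 = 11 − 9 = 2 completes the 11 across.
R3C1 = 18 − 12 = 6 completes the 18 down.
R3C2 = 10 − 6 = 4 completes the 10 across.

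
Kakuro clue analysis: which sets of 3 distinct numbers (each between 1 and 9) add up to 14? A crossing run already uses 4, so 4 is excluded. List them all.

{1,5,8}; {1,6,7}; {2,3,9}; {2,5,7}; {3,5,6}

3 distinct digits from 1–9 sum between 6 and 24.
Dropping sets that contain 4.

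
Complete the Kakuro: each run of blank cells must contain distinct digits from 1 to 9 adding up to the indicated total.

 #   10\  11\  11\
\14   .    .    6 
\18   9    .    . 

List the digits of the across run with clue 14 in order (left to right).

1 7 6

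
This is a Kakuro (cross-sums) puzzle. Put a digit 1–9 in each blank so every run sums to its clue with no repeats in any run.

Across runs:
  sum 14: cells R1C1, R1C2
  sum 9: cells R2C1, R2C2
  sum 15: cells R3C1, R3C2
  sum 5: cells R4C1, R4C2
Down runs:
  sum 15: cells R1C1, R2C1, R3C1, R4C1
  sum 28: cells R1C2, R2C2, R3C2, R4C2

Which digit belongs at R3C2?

Only 4 fits R4C2 under both its across sum 5 and down sum 28.
R4C1 = 5 − 4 = 1 completes the 5 across.
Nothing is forced directly, so branch on R2C2, whose candidates are 7 or 8. If R2C2 = 8: that forces R1C2 = 9, after which R2C1 would have to be in {1} for the 9 across but in {2,3,4,5,6,7,8,9} for the 15 down — contradiction. So R2C2 = 7.
R2C1 = 9 − 7 = 2 completes the 9 across.
No cell is forced outright now. R1C2 can only be 8 or 9 (the digits allowed by both its 14 across and its 28 down). If R1C2 = 8: then R1C1 would have to be in {6} for the 14 across but in {3,4,5,7,8,9} for the 15 down — contradiction. So R1C2 = 9.
R1C1 = 14 − 9 = 5 completes the 14 across.
R3C1 = 15 − 8 = 7 completes the 15 down.
R3C2 = 15 − 7 = 8 completes the 15 across.

8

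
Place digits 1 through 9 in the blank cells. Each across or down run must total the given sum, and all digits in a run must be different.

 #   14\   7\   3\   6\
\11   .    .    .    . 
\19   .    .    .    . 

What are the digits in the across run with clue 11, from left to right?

11 in 4 cells must be {1,2,3,5}; 3 in 2 cells must be {1,2}.
Only 5 fits R1C1 under both its across sum 11 and down sum 14.
R2C1 = 14 − 5 = 9 completes the 14 down.
Nothing is forced directly, so branch on R1C3, whose candidates are 1 or 2. If R1C3 = 1: that forces R1C4 = 2, R2C3 = 2, after which R2C4 would have to be in {1,3,5,7} for the 19 across but in {4} for the 6 down — contradiction. So R1C3 = 2.
R1C4 = 1: the only remaining digit allowed by both the 11 across and the 6 down.
R2C3 = 3 − 2 = 1 completes the 3 down.
R2C4 = 6 − 1 = 5 completes the 6 down.
R1C2 = 11 − 8 = 3 completes the 11 across.

5 3 2 1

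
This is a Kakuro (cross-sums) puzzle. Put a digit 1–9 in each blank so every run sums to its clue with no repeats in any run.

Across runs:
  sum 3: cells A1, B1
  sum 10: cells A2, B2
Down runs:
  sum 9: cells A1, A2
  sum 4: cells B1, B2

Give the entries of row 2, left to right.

3 in 2 cells must be {1,2}; 4 in 2 cells must be {1,3}.
The 3 across and the 4 down share only 1, so B1 = 1.
B2 = 4 − 1 = 3 completes the 4 down.
A1 = 3 − 1 = 2 completes the 3 across.
A2 = 10 − 3 = 7 completes the 10 across.

7, 3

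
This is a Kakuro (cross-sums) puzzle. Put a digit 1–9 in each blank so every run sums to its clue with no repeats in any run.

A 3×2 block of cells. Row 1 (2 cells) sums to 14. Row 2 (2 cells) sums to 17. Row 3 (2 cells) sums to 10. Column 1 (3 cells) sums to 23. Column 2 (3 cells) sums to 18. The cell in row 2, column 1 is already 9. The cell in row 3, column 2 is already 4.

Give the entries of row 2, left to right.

9, 8

17 in 2 cells must be {8,9}; 23 in 3 cells must be {6,8,9}.
(2,2) = 17 − 9 = 8 completes the 17 across.
(3,1) = 10 − 4 = 6 completes the 10 across.
(1,1) = 23 − 15 = 8 completes the 23 down.
(1,2) = 14 − 8 = 6 completes the 14 across.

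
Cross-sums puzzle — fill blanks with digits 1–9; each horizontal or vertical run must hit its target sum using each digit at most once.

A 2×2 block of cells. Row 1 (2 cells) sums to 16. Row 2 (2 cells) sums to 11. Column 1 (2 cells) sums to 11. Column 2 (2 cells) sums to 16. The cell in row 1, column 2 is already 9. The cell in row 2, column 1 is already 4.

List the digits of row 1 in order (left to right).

7, 9

16 in 2 cells must be {7,9}.
(1,1) = 16 − 9 = 7 completes the 16 across.
(2,2) = 11 − 4 = 7 completes the 11 across.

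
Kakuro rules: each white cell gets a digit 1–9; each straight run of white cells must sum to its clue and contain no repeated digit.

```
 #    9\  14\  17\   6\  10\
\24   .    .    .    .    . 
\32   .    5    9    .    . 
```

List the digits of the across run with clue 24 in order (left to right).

1 9 8 2 4

17 in 2 cells must be {8,9}.
R1C2 = 14 − 5 = 9 completes the 14 down.
R1C3 = 17 − 9 = 8 completes the 17 down.
R2C4 = 4: the only remaining digit allowed by both the 32 across and the 6 down.
R1C4 = 6 − 4 = 2 completes the 6 down.
Nothing is forced directly, so branch on R2C1, whose candidates are 6 or 8. If R2C1 = 6: then R1C1 would have to be in {1,4} for the 24 across but in {3} for the 9 down — contradiction. So R2C1 = 8.
R1C1 = 9 − 8 = 1 completes the 9 down.
R1C5 = 24 − 20 = 4 completes the 24 across.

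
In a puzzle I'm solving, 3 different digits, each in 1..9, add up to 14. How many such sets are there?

8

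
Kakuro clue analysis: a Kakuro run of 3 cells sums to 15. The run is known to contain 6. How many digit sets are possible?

3

3 distinct digits from 1–9 sum between 6 and 24.
Keeping only sets containing 6.
Enumerating: {1,6,8}, {2,6,7}, {4,5,6}.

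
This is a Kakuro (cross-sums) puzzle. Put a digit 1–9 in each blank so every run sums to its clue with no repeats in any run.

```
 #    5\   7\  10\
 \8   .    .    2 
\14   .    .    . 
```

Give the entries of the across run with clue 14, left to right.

4, 2, 8

R1C1 = 1: the only remaining digit allowed by both the 8 across and the 5 down.
R1C2 = 8 − 3 = 5 completes the 8 across.
R2C1 = 5 − 1 = 4 completes the 5 down.
R2C2 = 7 − 5 = 2 completes the 7 down.
R2C3 = 14 − 6 = 8 completes the 14 across.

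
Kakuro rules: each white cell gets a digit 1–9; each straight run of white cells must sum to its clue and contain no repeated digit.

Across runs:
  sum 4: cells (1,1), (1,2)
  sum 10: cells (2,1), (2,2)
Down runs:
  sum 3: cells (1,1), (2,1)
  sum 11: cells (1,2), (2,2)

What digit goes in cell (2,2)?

8

4 in 2 cells must be {1,3}; 3 in 2 cells must be {1,2}.
The 4 across and the 3 down share only 1, so (1,1) = 1.
(1,2) = 4 − 1 = 3 completes the 4 across.
(2,1) = 3 − 1 = 2 completes the 3 down.
(2,2) = 10 − 2 = 8 completes the 10 across.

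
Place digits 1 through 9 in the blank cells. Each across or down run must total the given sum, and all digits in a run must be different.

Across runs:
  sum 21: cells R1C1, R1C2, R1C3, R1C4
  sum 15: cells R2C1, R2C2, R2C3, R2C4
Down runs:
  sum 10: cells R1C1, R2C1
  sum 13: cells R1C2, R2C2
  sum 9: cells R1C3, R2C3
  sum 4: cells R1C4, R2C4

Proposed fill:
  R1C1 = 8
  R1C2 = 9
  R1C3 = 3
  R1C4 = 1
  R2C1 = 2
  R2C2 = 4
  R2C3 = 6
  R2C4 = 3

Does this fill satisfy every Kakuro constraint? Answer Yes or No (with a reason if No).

Across: 8+9+3+1=21; 2+4+6+3=15. Down: 8+2=10; 9+4=13; 3+6=9; 1+3=4. No digit repeats within any run.

Yes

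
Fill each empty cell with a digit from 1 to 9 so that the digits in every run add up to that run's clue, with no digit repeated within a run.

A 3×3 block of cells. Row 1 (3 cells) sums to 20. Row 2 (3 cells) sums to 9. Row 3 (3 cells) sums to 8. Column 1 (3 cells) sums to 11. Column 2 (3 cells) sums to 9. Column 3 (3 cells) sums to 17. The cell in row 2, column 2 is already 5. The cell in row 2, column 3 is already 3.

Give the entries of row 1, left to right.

Given what's placed, (1,2) must be 3 to fit the 20 across and 9 down.
(2,1) = 9 − 8 = 1 completes the 9 across.
(3,2) = 9 − 8 = 1 completes the 9 down.
(3,3) = 5: the only remaining digit allowed by both the 8 across and the 17 down.
(1,1) = 8: the only remaining digit allowed by both the 20 across and the 11 down.
(1,3) = 20 − 11 = 9 completes the 20 across.
(3,1) = 8 − 6 = 2 completes the 8 across.

8, 3, 9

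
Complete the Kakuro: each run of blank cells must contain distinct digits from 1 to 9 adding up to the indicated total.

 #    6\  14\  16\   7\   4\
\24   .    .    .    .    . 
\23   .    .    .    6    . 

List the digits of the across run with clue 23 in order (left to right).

2, 5, 9, 6, 1

16 in 2 cells must be {7,9}; 4 in 2 cells must be {1,3}.
R1C4 = 7 − 6 = 1 completes the 7 down.
Given what's placed, R1C5 must be 3 to fit the 24 across and 4 down.
R2C5 = 4 − 3 = 1 completes the 4 down.
No cell is forced outright now. R1C1 can only be 4 or 5 (the digits allowed by both its 24 across and its 6 down). If R1C1 = 5: then R2C1 would have to be in {2,3,4,5,7,8,9} for the 23 across but in {1} for the 6 down — contradiction. So R1C1 = 4.
Given what's placed, R1C2 must be 9 to fit the 24 across and 14 down.
R1C3 = 24 − 17 = 7 completes the 24 across.
R2C1 = 6 − 4 = 2 completes the 6 down.
R2C2 = 14 − 9 = 5 completes the 14 down.
R2C3 = 23 − 14 = 9 completes the 23 across.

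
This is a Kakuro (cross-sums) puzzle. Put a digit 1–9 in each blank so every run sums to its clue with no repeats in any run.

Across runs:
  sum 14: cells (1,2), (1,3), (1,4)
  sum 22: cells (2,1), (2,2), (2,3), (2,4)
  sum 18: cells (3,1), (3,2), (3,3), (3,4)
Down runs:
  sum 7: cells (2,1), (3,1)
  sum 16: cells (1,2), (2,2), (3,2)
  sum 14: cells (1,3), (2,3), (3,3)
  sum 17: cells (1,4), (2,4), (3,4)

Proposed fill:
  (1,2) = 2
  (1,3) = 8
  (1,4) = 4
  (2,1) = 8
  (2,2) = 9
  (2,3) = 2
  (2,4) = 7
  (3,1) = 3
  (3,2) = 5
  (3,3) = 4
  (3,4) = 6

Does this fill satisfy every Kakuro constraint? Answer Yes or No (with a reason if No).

No — the down run (2,1)–(3,1) sums to 11, not 7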